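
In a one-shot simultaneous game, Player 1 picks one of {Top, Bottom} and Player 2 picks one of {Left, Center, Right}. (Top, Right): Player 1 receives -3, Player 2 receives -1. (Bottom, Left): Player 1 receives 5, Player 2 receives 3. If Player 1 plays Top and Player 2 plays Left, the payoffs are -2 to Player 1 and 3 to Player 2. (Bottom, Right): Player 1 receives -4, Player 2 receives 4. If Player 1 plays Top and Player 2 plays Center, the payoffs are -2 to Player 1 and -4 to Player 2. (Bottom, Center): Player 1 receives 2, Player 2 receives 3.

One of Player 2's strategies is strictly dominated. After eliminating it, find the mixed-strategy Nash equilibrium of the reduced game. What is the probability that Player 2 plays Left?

Player 2's strategy Center is strictly dominated by Right: -1 > -4 and 4 > 3. Eliminate Center.
In a mixed equilibrium Player 1 is indifferent between Top and Bottom; this condition fixes q.
  Player 1's payoff to Top: q·(-2) + (1−q)·(-3) = q - 3
  Player 1's payoff to Bottom: q·5 + (1−q)·(-4) = 9q - 4
  q - 3 = 9q - 4  ⇒  -8q = -1  ⇒  q = 1/8.

q = 1/8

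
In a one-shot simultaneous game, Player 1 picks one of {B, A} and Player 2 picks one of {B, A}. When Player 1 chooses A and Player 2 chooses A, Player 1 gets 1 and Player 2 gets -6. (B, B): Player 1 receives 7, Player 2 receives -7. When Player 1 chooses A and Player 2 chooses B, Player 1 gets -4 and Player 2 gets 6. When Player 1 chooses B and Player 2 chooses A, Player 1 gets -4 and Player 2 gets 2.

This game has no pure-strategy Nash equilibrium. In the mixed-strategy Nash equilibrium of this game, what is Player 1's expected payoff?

Player 2's mix must leave Player 1 indifferent between B and A.
  Player 1's payoff to B: q·7 + (1−q)·(-4) = 11q - 4
  Player 1's payoff to A: q·(-4) + (1−q)·1 = -5q + 1
  11q - 4 = -5q + 1  ⇒  16q = 5  ⇒  q = 5/16.
At equilibrium Player 1 is indifferent across rows, so Player 1's payoff equals the payoff from B: (5/16)·7 + (11/16)·(-4) = -9/16.

-9/16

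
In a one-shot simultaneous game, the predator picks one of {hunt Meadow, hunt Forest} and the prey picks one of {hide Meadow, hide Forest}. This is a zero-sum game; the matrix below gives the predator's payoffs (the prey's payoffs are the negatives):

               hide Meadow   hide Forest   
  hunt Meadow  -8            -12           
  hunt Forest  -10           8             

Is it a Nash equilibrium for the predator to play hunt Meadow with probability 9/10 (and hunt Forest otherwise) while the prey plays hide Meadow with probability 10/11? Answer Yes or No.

No

Given the predator's mix p = 9/10, the prey's payoff from hide Meadow is 41/5 but from hide Forest is 10. The prey strictly prefers hide Forest, so the prey would not mix.
So the proposed profile is not a Nash equilibrium.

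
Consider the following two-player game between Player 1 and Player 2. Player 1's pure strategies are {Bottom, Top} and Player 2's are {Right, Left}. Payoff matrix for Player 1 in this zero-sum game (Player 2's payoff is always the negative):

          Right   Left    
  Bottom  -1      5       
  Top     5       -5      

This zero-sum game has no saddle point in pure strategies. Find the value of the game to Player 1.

Player 1's indifference between Bottom and Top determines Player 2's mixing probability q:
  Player 1's expected payoff from Bottom: q·(-1) + (1−q)·5 = -6q + 5
  Player 1's expected payoff from Top: q·5 + (1−q)·(-5) = 10q - 5
  -6q + 5 = 10q - 5  ⇒  -16q = -10  ⇒  q = 5/8.
The value is Player 1's expected payoff against this mix (using Bottom): (5/8)·(-1) + (3/8)·5 = 5/4.

v = 5/4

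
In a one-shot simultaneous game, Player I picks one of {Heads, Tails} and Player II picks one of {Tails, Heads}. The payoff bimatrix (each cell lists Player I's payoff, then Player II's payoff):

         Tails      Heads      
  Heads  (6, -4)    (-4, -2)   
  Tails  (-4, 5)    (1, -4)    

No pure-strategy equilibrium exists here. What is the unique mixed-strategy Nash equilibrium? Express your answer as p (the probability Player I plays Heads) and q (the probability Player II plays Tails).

Player I's mix must leave Player II indifferent between Tails and Heads.
  Player II's payoff to Tails: p·(-4) + (1−p)·5 = -9p + 5
  Player II's payoff to Heads: p·(-2) + (1−p)·(-4) = 2p - 4
  -9p + 5 = 2p - 4  ⇒  -11p = -9  ⇒  p = 9/11.
For Player I to be willing to mix, Player I must be indifferent between Heads and Tails, which pins down Player II's mix.
  Player I's payoff from Heads: q·6 + (1−q)·(-4) = 10q - 4
  Player I's payoff from Tails: q·(-4) + (1−q)·1 = -5q + 1
  10q - 4 = -5q + 1  ⇒  15q = 5  ⇒  q = 1/3.

p = 9/11, q = 1/3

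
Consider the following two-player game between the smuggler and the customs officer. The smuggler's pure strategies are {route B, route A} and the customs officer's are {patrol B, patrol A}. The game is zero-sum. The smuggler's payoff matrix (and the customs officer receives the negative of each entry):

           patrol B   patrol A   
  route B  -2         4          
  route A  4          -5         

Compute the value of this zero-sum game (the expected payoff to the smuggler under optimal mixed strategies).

v = 2/5

For the smuggler to be willing to mix, the smuggler must be indifferent between route B and route A, which pins down the customs officer's mix.
  the smuggler's payoff from route B: q·(-2) + (1−q)·4 = -6q + 4
  the smuggler's payoff from route A: q·4 + (1−q)·(-5) = 9q - 5
  -6q + 4 = 9q - 5  ⇒  -15q = -9  ⇒  q = 3/5.
The value is the smuggler's expected payoff against this mix (using route B): (3/5)·(-2) + (2/5)·4 = 2/5.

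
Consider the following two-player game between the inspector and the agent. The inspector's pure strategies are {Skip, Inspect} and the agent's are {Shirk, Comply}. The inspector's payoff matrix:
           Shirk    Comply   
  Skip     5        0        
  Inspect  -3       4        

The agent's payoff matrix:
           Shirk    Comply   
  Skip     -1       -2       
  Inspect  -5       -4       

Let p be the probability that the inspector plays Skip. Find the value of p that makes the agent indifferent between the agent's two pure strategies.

The agent's indifference between Shirk and Comply determines the inspector's mixing probability p:
  the agent's expected payoff from Shirk: p·(-1) + (1−p)·(-5) = 4p - 5
  the agent's expected payoff from Comply: p·(-2) + (1−p)·(-4) = 2p - 4
  4p - 5 = 2p - 4  ⇒  2p = 1  ⇒  p = 1/2.

p = 1/2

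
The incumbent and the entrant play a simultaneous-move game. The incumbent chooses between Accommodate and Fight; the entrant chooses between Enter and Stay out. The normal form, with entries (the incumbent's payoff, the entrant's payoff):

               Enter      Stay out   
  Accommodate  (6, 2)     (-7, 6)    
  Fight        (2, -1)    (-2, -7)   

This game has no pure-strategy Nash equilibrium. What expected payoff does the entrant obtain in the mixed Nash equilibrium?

4/5

The entrant's indifference between Enter and Stay out determines the incumbent's mixing probability p:
  the entrant's payoff from Enter: p·2 + (1−p)·(-1) = 3p - 1
  the entrant's payoff from Stay out: p·6 + (1−p)·(-7) = 13p - 7
  3p - 1 = 13p - 7  ⇒  -10p = -6  ⇒  p = 3/5.
At equilibrium the entrant is indifferent across columns, so the entrant's payoff equals the payoff from Enter: (3/5)·2 + (2/5)·(-1) = 4/5.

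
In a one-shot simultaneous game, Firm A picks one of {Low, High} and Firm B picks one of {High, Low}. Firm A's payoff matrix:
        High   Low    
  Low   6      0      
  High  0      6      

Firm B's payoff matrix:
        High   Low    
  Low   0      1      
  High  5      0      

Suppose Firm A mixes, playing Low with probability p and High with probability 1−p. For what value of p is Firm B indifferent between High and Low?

p = 5/6

In a mixed equilibrium Firm B is indifferent between High and Low; this condition fixes p.
  Firm B's payoff to High: p·0 + (1−p)·5 = -5p + 5
  Firm B's payoff to Low: p·1 + (1−p)·0 = p
  -5p + 5 = p  ⇒  -6p = -5  ⇒  p = 5/6.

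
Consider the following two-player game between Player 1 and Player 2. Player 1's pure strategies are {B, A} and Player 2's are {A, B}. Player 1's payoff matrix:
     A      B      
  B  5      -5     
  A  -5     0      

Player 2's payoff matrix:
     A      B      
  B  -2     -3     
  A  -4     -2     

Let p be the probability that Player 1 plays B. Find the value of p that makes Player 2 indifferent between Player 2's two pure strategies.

p = 2/3

In a mixed equilibrium Player 2 is indifferent between A and B; this condition fixes p.
  Player 2's expected payoff from A: p·(-2) + (1−p)·(-4) = 2p - 4
  Player 2's expected payoff from B: p·(-3) + (1−p)·(-2) = -p - 2
  2p - 4 = -p - 2  ⇒  3p = 2  ⇒  p = 2/3.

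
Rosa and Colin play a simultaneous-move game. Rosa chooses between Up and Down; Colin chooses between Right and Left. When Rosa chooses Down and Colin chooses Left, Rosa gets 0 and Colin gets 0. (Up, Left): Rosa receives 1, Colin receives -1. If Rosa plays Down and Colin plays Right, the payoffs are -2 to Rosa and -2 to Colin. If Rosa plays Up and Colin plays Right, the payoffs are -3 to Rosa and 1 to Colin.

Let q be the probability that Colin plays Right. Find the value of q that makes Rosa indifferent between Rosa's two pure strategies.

For Rosa to be willing to mix, Rosa must be indifferent between Up and Down, which pins down Colin's mix.
  Rosa's payoff from Up: q·(-3) + (1−q)·1 = -4q + 1
  Rosa's payoff from Down: q·(-2) + (1−q)·0 = -2q
  -4q + 1 = -2q  ⇒  -2q = -1  ⇒  q = 1/2.

q = 1/2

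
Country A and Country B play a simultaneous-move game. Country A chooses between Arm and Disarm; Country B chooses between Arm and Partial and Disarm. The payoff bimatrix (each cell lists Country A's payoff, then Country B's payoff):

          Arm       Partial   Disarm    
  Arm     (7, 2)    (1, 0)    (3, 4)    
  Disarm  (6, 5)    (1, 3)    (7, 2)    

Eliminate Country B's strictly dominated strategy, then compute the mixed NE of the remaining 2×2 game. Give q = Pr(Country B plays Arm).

q = 4/5

Country B's strategy Partial is strictly dominated by Arm: 2 > 0 and 5 > 3. Eliminate Partial.
Set Country A's expected payoff from Arm equal to that from Disarm:
  Country A's payoff from Arm: q·7 + (1−q)·3 = 4q + 3
  Country A's payoff from Disarm: q·6 + (1−q)·7 = -q + 7
  4q + 3 = -q + 7  ⇒  5q = 4  ⇒  q = 4/5.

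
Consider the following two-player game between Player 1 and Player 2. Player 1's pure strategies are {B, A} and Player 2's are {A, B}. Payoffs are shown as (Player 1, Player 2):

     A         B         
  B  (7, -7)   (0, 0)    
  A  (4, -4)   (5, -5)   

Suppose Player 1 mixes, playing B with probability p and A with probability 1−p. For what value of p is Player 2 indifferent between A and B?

In a mixed equilibrium Player 2 is indifferent between A and B; this condition fixes p.
  Player 2's expected payoff from A: p·(-7) + (1−p)·(-4) = -3p - 4
  Player 2's expected payoff from B: p·0 + (1−p)·(-5) = 5p - 5
  -3p - 4 = 5p - 5  ⇒  -8p = -1  ⇒  p = 1/8.

p = 1/8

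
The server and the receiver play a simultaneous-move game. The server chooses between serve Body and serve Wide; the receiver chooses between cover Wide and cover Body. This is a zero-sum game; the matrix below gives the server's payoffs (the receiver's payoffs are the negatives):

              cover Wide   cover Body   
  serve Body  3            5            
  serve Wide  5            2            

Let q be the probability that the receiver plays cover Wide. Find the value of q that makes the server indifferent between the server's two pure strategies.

q = 3/5

The receiver's mix must leave the server indifferent between serve Body and serve Wide.
  the server's payoff to serve Body: q·3 + (1−q)·5 = -2q + 5
  the server's payoff to serve Wide: q·5 + (1−q)·2 = 3q + 2
  -2q + 5 = 3q + 2  ⇒  -5q = -3  ⇒  q = 3/5.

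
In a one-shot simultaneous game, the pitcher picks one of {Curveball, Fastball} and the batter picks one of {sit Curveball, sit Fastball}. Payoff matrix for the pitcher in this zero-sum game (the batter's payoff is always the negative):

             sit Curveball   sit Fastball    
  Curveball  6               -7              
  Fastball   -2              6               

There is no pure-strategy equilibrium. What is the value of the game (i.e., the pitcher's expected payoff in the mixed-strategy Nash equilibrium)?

v = 22/21

For the pitcher to be willing to mix, the pitcher must be indifferent between Curveball and Fastball, which pins down the batter's mix.
  the pitcher's expected payoff from Curveball: q·6 + (1−q)·(-7) = 13q - 7
  the pitcher's expected payoff from Fastball: q·(-2) + (1−q)·6 = -8q + 6
  13q - 7 = -8q + 6  ⇒  21q = 13  ⇒  q = 13/21.
The value is the pitcher's expected payoff against this mix (using Curveball): (13/21)·6 + (8/21)·(-7) = 22/21.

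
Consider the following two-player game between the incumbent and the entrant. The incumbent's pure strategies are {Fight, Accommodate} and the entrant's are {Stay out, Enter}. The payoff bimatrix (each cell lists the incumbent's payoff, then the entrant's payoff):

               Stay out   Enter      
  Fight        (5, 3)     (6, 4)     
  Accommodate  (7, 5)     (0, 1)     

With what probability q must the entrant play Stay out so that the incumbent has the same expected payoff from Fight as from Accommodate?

q = 3/4

Set the incumbent's expected payoff from Fight equal to that from Accommodate:
  the incumbent's expected payoff from Fight: q·5 + (1−q)·6 = -q + 6
  the incumbent's expected payoff from Accommodate: q·7 + (1−q)·0 = 7q
  -q + 6 = 7q  ⇒  -8q = -6  ⇒  q = 3/4.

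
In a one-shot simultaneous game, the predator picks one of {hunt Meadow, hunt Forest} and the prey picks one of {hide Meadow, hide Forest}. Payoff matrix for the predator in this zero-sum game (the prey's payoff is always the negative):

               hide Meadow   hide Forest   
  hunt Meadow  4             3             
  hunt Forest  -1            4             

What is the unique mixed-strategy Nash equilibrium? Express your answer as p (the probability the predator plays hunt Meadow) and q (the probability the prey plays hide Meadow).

p = 5/6, q = 1/6

The predator's mix must leave the prey indifferent between hide Meadow and hide Forest.
  the prey's payoff to hide Meadow: p·(-4) + (1−p)·1 = -5p + 1
  the prey's payoff to hide Forest: p·(-3) + (1−p)·(-4) = p - 4
  -5p + 1 = p - 4  ⇒  -6p = -5  ⇒  p = 5/6.
Set the predator's expected payoff from hunt Meadow equal to that from hunt Forest:
  the predator's payoff to hunt Meadow: q·4 + (1−q)·3 = q + 3
  the predator's payoff to hunt Forest: q·(-1) + (1−q)·4 = -5q + 4
  q + 3 = -5q + 4  ⇒  6q = 1  ⇒  q = 1/6.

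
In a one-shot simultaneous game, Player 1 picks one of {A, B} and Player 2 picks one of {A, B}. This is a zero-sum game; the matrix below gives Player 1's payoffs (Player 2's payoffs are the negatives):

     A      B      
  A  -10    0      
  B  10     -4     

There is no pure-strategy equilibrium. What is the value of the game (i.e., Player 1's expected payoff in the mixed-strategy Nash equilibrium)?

Player 1's indifference between A and B determines Player 2's mixing probability q:
  Player 1's expected payoff from A: q·(-10) + (1−q)·0 = -10q
  Player 1's expected payoff from B: q·10 + (1−q)·(-4) = 14q - 4
  -10q = 14q - 4  ⇒  -24q = -4  ⇒  q = 1/6.
The value is Player 1's expected payoff against this mix (using A): (1/6)·(-10) + (5/6)·0 = -5/3.

v = -5/3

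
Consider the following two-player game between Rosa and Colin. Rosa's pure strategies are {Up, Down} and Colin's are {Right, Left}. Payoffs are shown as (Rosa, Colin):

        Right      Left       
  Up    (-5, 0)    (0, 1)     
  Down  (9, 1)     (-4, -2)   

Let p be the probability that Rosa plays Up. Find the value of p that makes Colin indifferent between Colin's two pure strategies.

p = 3/4

Set Colin's expected payoff from Right equal to that from Left:
  Colin's payoff from Right: p·0 + (1−p)·1 = -p + 1
  Colin's payoff from Left: p·1 + (1−p)·(-2) = 3p - 2
  -p + 1 = 3p - 2  ⇒  -4p = -3  ⇒  p = 3/4.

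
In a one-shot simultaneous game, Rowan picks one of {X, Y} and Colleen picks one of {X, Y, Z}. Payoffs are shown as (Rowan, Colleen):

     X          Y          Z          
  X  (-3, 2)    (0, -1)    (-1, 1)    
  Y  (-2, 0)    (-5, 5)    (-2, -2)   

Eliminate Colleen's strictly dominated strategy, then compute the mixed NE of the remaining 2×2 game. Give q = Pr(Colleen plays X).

Colleen's strategy Z is strictly dominated by X: 2 > 1 and 0 > -2. Eliminate Z.
Rowan's indifference between X and Y determines Colleen's mixing probability q:
  Rowan's payoff from X: q·(-3) + (1−q)·0 = -3q
  Rowan's payoff from Y: q·(-2) + (1−q)·(-5) = 3q - 5
  -3q = 3q - 5  ⇒  -6q = -5  ⇒  q = 5/6.

q = 5/6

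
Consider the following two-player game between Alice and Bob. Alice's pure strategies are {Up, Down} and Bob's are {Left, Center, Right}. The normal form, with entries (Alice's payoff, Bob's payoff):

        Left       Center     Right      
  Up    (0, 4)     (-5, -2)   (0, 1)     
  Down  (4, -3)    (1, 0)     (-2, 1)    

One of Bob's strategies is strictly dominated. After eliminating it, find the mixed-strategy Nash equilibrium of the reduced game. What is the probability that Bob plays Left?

Bob's strategy Center is strictly dominated by Right: 1 > -2 and 1 > 0. Eliminate Center.
For Alice to be willing to mix, Alice must be indifferent between Up and Down, which pins down Bob's mix.
  Alice's expected payoff from Up: q·0 + (1−q)·0 = 0
  Alice's expected payoff from Down: q·4 + (1−q)·(-2) = 6q - 2
  0 = 6q - 2  ⇒  -6q = -2  ⇒  q = 1/3.

q = 1/3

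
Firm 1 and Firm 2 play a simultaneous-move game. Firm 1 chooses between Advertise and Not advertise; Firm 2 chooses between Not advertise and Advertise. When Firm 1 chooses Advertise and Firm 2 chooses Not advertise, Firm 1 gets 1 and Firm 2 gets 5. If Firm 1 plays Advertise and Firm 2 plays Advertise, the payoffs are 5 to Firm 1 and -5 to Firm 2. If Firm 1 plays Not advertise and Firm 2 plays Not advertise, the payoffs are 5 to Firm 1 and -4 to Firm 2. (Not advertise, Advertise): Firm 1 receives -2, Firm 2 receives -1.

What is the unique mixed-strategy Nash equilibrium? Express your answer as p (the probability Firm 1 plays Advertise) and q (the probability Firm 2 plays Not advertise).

Firm 1's mix must leave Firm 2 indifferent between Not advertise and Advertise.
  Firm 2's expected payoff from Not advertise: p·5 + (1−p)·(-4) = 9p - 4
  Firm 2's expected payoff from Advertise: p·(-5) + (1−p)·(-1) = -4p - 1
  9p - 4 = -4p - 1  ⇒  13p = 3  ⇒  p = 3/13.
Firm 2's mix must leave Firm 1 indifferent between Advertise and Not advertise.
  Firm 1's payoff to Advertise: q·1 + (1−q)·5 = -4q + 5
  Firm 1's payoff to Not advertise: q·5 + (1−q)·(-2) = 7q - 2
  -4q + 5 = 7q - 2  ⇒  -11q = -7  ⇒  q = 7/11.

p = 3/13, q = 7/11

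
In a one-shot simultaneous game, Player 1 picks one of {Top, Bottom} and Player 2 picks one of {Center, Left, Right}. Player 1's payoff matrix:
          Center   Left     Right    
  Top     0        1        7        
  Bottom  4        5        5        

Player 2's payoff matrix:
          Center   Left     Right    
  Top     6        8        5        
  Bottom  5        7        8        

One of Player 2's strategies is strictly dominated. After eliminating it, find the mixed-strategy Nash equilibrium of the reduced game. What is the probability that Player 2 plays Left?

q = 1/3

Player 2's strategy Center is strictly dominated by Left: 8 > 6 and 7 > 5. Eliminate Center.
Player 1's indifference between Top and Bottom determines Player 2's mixing probability q:
  Player 1's expected payoff from Top: q·1 + (1−q)·7 = -6q + 7
  Player 1's expected payoff from Bottom: q·5 + (1−q)·5 = 5
  -6q + 7 = 5  ⇒  -6q = -2  ⇒  q = 1/3.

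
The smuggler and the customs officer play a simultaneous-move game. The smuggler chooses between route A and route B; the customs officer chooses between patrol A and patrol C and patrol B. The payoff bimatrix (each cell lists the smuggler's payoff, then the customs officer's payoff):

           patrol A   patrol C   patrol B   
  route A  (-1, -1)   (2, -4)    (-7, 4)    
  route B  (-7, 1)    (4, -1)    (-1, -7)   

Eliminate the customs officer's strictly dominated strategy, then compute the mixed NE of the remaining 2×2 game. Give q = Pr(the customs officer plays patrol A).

q = 1/2

The customs officer's strategy patrol C is strictly dominated by patrol A: -1 > -4 and 1 > -1. Eliminate patrol C.
Set the smuggler's expected payoff from route A equal to that from route B:
  the smuggler's payoff to route A: q·(-1) + (1−q)·(-7) = 6q - 7
  the smuggler's payoff to route B: q·(-7) + (1−q)·(-1) = -6q - 1
  6q - 7 = -6q - 1  ⇒  12q = 6  ⇒  q = 1/2.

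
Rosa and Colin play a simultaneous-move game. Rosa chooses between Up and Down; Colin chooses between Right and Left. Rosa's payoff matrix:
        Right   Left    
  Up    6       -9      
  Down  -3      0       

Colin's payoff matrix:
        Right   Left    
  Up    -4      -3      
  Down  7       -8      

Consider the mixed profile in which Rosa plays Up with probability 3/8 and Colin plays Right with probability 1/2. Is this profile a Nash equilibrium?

Given Rosa's mix p = 3/8, Colin's payoff from Right is 23/8 but from Left is -49/8. Colin strictly prefers Right, so Colin would not mix.
So the proposed profile is not a Nash equilibrium.

No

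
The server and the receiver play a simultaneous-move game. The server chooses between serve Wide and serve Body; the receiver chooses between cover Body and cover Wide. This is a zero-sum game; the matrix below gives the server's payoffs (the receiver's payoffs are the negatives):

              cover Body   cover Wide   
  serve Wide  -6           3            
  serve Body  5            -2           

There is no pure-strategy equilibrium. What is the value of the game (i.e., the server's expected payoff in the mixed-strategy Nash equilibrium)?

v = 3/16

For the server to be willing to mix, the server must be indifferent between serve Wide and serve Body, which pins down the receiver's mix.
  the server's expected payoff from serve Wide: q·(-6) + (1−q)·3 = -9q + 3
  the server's expected payoff from serve Body: q·5 + (1−q)·(-2) = 7q - 2
  -9q + 3 = 7q - 2  ⇒  -16q = -5  ⇒  q = 5/16.
The value is the server's expected payoff against this mix (using serve Wide): (5/16)·(-6) + (11/16)·3 = 3/16.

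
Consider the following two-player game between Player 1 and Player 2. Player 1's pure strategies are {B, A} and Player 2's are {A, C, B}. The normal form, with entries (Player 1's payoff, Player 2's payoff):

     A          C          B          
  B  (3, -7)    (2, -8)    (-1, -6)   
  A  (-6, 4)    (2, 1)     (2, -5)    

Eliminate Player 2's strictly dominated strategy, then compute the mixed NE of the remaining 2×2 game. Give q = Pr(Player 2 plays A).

Player 2's strategy C is strictly dominated by A: -7 > -8 and 4 > 1. Eliminate C.
Player 1's indifference between B and A determines Player 2's mixing probability q:
  Player 1's expected payoff from B: q·3 + (1−q)·(-1) = 4q - 1
  Player 1's expected payoff from A: q·(-6) + (1−q)·2 = -8q + 2
  4q - 1 = -8q + 2  ⇒  12q = 3  ⇒  q = 1/4.

q = 1/4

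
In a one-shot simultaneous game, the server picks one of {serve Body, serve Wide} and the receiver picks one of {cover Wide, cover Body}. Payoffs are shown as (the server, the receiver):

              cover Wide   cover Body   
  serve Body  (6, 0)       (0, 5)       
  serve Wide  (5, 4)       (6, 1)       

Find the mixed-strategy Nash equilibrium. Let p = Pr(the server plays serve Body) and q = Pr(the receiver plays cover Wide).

p = 3/8, q = 6/7

The server's mix must leave the receiver indifferent between cover Wide and cover Body.
  the receiver's payoff to cover Wide: p·0 + (1−p)·4 = -4p + 4
  the receiver's payoff to cover Body: p·5 + (1−p)·1 = 4p + 1
  -4p + 4 = 4p + 1  ⇒  -8p = -3  ⇒  p = 3/8.
Set the server's expected payoff from serve Body equal to that from serve Wide:
  the server's payoff to serve Body: q·6 + (1−q)·0 = 6q
  the server's payoff to serve Wide: q·5 + (1−q)·6 = -q + 6
  6q = -q + 6  ⇒  7q = 6  ⇒  q = 6/7.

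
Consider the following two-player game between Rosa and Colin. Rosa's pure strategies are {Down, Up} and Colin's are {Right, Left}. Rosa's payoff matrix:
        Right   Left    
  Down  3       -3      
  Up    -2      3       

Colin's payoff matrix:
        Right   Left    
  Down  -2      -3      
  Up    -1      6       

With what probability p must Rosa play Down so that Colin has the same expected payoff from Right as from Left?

In a mixed equilibrium Colin is indifferent between Right and Left; this condition fixes p.
  Colin's payoff from Right: p·(-2) + (1−p)·(-1) = -p - 1
  Colin's payoff from Left: p·(-3) + (1−p)·6 = -9p + 6
  -p - 1 = -9p + 6  ⇒  8p = 7  ⇒  p = 7/8.

p = 7/8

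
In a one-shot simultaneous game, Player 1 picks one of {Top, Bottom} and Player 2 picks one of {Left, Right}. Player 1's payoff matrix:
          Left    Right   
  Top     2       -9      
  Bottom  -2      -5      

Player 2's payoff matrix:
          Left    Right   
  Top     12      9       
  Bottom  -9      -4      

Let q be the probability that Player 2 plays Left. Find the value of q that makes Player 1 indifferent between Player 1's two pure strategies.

q = 1/2

Player 2's mix must leave Player 1 indifferent between Top and Bottom.
  Player 1's expected payoff from Top: q·2 + (1−q)·(-9) = 11q - 9
  Player 1's expected payoff from Bottom: q·(-2) + (1−q)·(-5) = 3q - 5
  11q - 9 = 3q - 5  ⇒  8q = 4  ⇒  q = 1/2.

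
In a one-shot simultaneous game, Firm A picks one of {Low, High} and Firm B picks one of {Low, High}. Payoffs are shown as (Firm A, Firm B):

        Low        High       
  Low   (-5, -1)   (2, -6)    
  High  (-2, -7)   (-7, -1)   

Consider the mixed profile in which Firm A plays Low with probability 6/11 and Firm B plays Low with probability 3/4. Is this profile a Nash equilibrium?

Check Firm B's indifference given Firm A's mix p = 6/11:
  payoff from Low = -41/11; payoff from High = -41/11 — equal.
Check Firm A's indifference given Firm B's mix q = 3/4:
  payoff from Low = -13/4; payoff from High = -13/4 — equal.
Both players are indifferent, so neither can profitably deviate.

Yes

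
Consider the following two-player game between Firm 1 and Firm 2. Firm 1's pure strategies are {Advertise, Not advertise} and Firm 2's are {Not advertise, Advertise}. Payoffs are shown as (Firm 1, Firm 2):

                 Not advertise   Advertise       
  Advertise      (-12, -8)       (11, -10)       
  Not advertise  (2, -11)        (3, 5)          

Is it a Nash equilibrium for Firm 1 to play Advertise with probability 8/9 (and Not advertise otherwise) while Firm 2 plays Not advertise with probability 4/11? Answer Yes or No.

Check Firm 2's indifference given Firm 1's mix p = 8/9:
  payoff from Not advertise = -25/3; payoff from Advertise = -25/3 — equal.
Check Firm 1's indifference given Firm 2's mix q = 4/11:
  payoff from Advertise = 29/11; payoff from Not advertise = 29/11 — equal.
Both players are indifferent, so neither can profitably deviate.

Yes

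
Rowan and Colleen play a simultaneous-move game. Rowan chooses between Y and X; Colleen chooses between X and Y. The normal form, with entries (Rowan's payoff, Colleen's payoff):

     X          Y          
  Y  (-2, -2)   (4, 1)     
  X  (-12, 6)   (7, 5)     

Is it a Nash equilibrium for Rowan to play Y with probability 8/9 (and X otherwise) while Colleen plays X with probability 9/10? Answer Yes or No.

No

Given Rowan's mix p = 8/9, Colleen's payoff from X is -10/9 but from Y is 13/9. Colleen strictly prefers Y, so Colleen would not mix.
So the proposed profile is not a Nash equilibrium.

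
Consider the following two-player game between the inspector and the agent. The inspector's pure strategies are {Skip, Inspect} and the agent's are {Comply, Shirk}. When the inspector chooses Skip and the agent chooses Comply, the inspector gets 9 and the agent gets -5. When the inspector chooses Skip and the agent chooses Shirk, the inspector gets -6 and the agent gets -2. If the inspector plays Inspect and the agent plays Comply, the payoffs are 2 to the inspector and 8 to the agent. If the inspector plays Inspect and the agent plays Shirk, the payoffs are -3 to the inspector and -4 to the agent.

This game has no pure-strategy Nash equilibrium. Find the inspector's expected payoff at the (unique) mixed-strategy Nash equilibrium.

In a mixed equilibrium the inspector is indifferent between Skip and Inspect; this condition fixes q.
  the inspector's payoff from Skip: q·9 + (1−q)·(-6) = 15q - 6
  the inspector's payoff from Inspect: q·2 + (1−q)·(-3) = 5q - 3
  15q - 6 = 5q - 3  ⇒  10q = 3  ⇒  q = 3/10.
At equilibrium the inspector is indifferent across rows, so the inspector's payoff equals the payoff from Skip: (3/10)·9 + (7/10)·(-6) = -3/2.

-3/2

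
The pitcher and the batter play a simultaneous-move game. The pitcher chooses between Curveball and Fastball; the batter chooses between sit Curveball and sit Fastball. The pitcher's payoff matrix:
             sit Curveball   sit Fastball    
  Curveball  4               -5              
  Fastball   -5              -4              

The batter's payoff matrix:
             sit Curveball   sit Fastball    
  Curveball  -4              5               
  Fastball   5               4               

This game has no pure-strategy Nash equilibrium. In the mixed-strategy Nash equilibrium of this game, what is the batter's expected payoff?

Set the batter's expected payoff from sit Curveball equal to that from sit Fastball:
  the batter's expected payoff from sit Curveball: p·(-4) + (1−p)·5 = -9p + 5
  the batter's expected payoff from sit Fastball: p·5 + (1−p)·4 = p + 4
  -9p + 5 = p + 4  ⇒  -10p = -1  ⇒  p = 1/10.
At equilibrium the batter is indifferent across columns, so the batter's payoff equals the payoff from sit Curveball: (1/10)·(-4) + (9/10)·5 = 41/10.

41/10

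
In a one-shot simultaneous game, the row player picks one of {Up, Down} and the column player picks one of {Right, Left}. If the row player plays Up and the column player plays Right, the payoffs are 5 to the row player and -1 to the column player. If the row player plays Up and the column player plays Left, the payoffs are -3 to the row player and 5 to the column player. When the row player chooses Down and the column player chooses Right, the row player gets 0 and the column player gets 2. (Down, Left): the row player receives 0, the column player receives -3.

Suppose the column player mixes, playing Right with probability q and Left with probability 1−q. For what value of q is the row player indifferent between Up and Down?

Set the row player's expected payoff from Up equal to that from Down:
  the row player's expected payoff from Up: q·5 + (1−q)·(-3) = 8q - 3
  the row player's expected payoff from Down: q·0 + (1−q)·0 = 0
  8q - 3 = 0  ⇒  8q = 3  ⇒  q = 3/8.

q = 3/8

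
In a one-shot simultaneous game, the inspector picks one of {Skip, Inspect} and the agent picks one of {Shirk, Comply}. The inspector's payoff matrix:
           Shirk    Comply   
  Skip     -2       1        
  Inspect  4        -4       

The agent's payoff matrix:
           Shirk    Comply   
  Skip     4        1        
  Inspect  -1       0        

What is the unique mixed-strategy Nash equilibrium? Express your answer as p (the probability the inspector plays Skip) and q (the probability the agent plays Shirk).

p = 1/4, q = 5/11

The inspector's mix must leave the agent indifferent between Shirk and Comply.
  the agent's expected payoff from Shirk: p·4 + (1−p)·(-1) = 5p - 1
  the agent's expected payoff from Comply: p·1 + (1−p)·0 = p
  5p - 1 = p  ⇒  4p = 1  ⇒  p = 1/4.
The inspector's indifference between Skip and Inspect determines the agent's mixing probability q:
  the inspector's expected payoff from Skip: q·(-2) + (1−q)·1 = -3q + 1
  the inspector's expected payoff from Inspect: q·4 + (1−q)·(-4) = 8q - 4
  -3q + 1 = 8q - 4  ⇒  -11q = -5  ⇒  q = 5/11.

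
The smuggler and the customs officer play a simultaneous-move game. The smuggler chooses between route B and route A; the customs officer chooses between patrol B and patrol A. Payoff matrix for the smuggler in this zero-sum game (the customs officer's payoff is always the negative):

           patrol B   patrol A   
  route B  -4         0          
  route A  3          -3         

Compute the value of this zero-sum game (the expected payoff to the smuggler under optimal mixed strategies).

For the smuggler to be willing to mix, the smuggler must be indifferent between route B and route A, which pins down the customs officer's mix.
  the smuggler's payoff from route B: q·(-4) + (1−q)·0 = -4q
  the smuggler's payoff from route A: q·3 + (1−q)·(-3) = 6q - 3
  -4q = 6q - 3  ⇒  -10q = -3  ⇒  q = 3/10.
The value is the smuggler's expected payoff against this mix (using route B): (3/10)·(-4) + (7/10)·0 = -6/5.

v = -6/5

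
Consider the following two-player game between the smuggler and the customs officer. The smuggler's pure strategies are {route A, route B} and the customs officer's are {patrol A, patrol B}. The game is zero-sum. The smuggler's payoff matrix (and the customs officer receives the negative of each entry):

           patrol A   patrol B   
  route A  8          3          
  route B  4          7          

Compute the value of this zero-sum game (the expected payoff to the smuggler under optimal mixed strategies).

The smuggler's indifference between route A and route B determines the customs officer's mixing probability q:
  the smuggler's payoff to route A: q·8 + (1−q)·3 = 5q + 3
  the smuggler's payoff to route B: q·4 + (1−q)·7 = -3q + 7
  5q + 3 = -3q + 7  ⇒  8q = 4  ⇒  q = 1/2.
The value is the smuggler's expected payoff against this mix (using route A): (1/2)·8 + (1/2)·3 = 11/2.

v = 11/2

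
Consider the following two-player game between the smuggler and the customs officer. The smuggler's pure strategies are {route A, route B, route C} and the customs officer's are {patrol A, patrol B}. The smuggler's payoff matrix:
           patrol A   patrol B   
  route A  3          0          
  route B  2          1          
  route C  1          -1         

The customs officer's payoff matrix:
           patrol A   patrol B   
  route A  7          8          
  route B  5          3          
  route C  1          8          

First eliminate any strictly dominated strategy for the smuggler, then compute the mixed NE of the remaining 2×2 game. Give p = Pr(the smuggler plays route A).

The smuggler's strategy route C is strictly dominated by route A: 3 > 1 and 0 > -1. Eliminate route C.
In a mixed equilibrium the customs officer is indifferent between patrol A and patrol B; this condition fixes p.
  the customs officer's payoff to patrol A: p·7 + (1−p)·5 = 2p + 5
  the customs officer's payoff to patrol B: p·8 + (1−p)·3 = 5p + 3
  2p + 5 = 5p + 3  ⇒  -3p = -2  ⇒  p = 2/3.

p = 2/3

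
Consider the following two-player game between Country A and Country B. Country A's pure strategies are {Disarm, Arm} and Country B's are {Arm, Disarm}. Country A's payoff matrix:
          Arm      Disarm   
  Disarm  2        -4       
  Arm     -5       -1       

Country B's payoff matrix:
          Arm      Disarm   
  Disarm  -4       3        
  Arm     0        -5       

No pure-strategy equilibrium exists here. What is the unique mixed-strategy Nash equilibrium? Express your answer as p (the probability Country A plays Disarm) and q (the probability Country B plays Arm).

p = 5/12, q = 3/10

In a mixed equilibrium Country B is indifferent between Arm and Disarm; this condition fixes p.
  Country B's expected payoff from Arm: p·(-4) + (1−p)·0 = -4p
  Country B's expected payoff from Disarm: p·3 + (1−p)·(-5) = 8p - 5
  -4p = 8p - 5  ⇒  -12p = -5  ⇒  p = 5/12.
In a mixed equilibrium Country A is indifferent between Disarm and Arm; this condition fixes q.
  Country A's expected payoff from Disarm: q·2 + (1−q)·(-4) = 6q - 4
  Country A's expected payoff from Arm: q·(-5) + (1−q)·(-1) = -4q - 1
  6q - 4 = -4q - 1  ⇒  10q = 3  ⇒  q = 3/10.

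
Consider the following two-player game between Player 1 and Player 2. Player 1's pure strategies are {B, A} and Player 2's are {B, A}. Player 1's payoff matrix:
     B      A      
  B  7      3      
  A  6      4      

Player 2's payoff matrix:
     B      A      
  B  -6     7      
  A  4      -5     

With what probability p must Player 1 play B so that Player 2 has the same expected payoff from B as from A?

p = 9/22

Set Player 2's expected payoff from B equal to that from A:
  Player 2's payoff from B: p·(-6) + (1−p)·4 = -10p + 4
  Player 2's payoff from A: p·7 + (1−p)·(-5) = 12p - 5
  -10p + 4 = 12p - 5  ⇒  -22p = -9  ⇒  p = 9/22.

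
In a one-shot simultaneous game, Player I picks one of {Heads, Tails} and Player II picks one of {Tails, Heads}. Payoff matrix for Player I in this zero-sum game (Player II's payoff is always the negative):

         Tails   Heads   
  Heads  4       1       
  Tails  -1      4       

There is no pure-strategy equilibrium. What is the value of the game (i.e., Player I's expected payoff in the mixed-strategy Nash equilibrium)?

v = 17/8

Player II's mix must leave Player I indifferent between Heads and Tails.
  Player I's expected payoff from Heads: q·4 + (1−q)·1 = 3q + 1
  Player I's expected payoff from Tails: q·(-1) + (1−q)·4 = -5q + 4
  3q + 1 = -5q + 4  ⇒  8q = 3  ⇒  q = 3/8.
The value is Player I's expected payoff against this mix (using Heads): (3/8)·4 + (5/8)·1 = 17/8.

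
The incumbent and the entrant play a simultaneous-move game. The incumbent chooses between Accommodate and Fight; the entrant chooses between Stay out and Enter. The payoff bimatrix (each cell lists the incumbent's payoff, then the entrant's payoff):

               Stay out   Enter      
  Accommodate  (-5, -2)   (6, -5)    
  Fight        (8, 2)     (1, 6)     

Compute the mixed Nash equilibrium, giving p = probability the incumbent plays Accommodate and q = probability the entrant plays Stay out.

p = 4/7, q = 5/18

The incumbent's mix must leave the entrant indifferent between Stay out and Enter.
  the entrant's payoff to Stay out: p·(-2) + (1−p)·2 = -4p + 2
  the entrant's payoff to Enter: p·(-5) + (1−p)·6 = -11p + 6
  -4p + 2 = -11p + 6  ⇒  7p = 4  ⇒  p = 4/7.
For the incumbent to be willing to mix, the incumbent must be indifferent between Accommodate and Fight, which pins down the entrant's mix.
  the incumbent's payoff to Accommodate: q·(-5) + (1−q)·6 = -11q + 6
  the incumbent's payoff to Fight: q·8 + (1−q)·1 = 7q + 1
  -11q + 6 = 7q + 1  ⇒  -18q = -5  ⇒  q = 5/18.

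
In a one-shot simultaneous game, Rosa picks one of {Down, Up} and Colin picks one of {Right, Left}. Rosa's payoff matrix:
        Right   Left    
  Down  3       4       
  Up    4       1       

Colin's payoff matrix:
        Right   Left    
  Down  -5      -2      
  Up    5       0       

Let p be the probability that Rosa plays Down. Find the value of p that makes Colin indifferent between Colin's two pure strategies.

In a mixed equilibrium Colin is indifferent between Right and Left; this condition fixes p.
  Colin's payoff from Right: p·(-5) + (1−p)·5 = -10p + 5
  Colin's payoff from Left: p·(-2) + (1−p)·0 = -2p
  -10p + 5 = -2p  ⇒  -8p = -5  ⇒  p = 5/8.

p = 5/8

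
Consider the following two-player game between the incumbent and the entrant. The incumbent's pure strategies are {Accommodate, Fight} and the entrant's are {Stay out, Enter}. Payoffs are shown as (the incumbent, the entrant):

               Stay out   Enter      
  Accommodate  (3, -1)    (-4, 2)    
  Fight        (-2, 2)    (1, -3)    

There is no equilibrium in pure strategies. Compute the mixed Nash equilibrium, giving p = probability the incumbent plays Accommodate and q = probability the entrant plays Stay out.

The incumbent's mix must leave the entrant indifferent between Stay out and Enter.
  the entrant's expected payoff from Stay out: p·(-1) + (1−p)·2 = -3p + 2
  the entrant's expected payoff from Enter: p·2 + (1−p)·(-3) = 5p - 3
  -3p + 2 = 5p - 3  ⇒  -8p = -5  ⇒  p = 5/8.
For the incumbent to be willing to mix, the incumbent must be indifferent between Accommodate and Fight, which pins down the entrant's mix.
  the incumbent's payoff from Accommodate: q·3 + (1−q)·(-4) = 7q - 4
  the incumbent's payoff from Fight: q·(-2) + (1−q)·1 = -3q + 1
  7q - 4 = -3q + 1  ⇒  10q = 5  ⇒  q = 1/2.

p = 5/8, q = 1/2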